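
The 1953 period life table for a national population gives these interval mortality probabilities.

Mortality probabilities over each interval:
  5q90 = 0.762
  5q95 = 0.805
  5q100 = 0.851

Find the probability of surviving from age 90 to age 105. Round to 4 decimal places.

0.0069

15p90 = (1 − 0.762) × (1 − 0.805) × (1 − 0.851).
= 0.238 × 0.195 × 0.149 = 0.006915.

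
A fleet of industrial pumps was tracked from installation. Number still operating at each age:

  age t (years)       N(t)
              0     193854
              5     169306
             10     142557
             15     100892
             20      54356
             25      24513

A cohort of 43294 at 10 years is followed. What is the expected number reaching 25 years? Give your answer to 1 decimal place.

7444.5

The relevant probability is 24513/142557 = 0.171952.
Expected number = 43294 × 0.171952 = 7444.5.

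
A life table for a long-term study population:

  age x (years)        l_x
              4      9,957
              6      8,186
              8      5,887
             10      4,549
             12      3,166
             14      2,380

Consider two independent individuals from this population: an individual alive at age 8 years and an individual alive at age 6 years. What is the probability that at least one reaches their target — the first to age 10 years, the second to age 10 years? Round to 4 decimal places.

p₁ = l_10/l_8 = 4,549/5,887 = 0.772720; p₂ = l_10/l_6 = 4,549/8,186 = 0.555705.
P(at least one) = 1 − (1−p₁)(1−p₂) = 1 − 0.227280 × 0.444295 = 0.899021.

0.8990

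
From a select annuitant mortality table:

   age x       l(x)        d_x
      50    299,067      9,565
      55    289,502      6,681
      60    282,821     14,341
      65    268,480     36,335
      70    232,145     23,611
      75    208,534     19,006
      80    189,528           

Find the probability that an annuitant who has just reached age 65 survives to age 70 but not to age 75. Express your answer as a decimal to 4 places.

This is the probability of reaching 70 but not 75, conditional on being alive at 65: (l(70) − l(75)) / l(65).
= (232,145 − 208,534) / 268,480 = 23,611 / 268,480 = 0.087943.

0.0879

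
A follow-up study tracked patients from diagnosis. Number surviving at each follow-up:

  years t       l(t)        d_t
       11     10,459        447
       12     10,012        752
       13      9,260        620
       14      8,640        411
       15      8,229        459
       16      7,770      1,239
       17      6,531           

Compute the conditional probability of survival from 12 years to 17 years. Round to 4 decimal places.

The conditional survival probability is l(17)/l(12) = 6,531/10,012 = 0.652317.

0.6523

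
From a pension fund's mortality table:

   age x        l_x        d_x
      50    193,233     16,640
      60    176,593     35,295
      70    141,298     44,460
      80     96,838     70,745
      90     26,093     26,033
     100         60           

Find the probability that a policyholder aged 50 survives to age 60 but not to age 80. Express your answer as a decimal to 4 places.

0.4127

This is the probability of reaching 60 but not 80, conditional on being alive at 50: (l_60 − l_80) / l_50.
= (176,593 − 96,838) / 193,233 = 79,755 / 193,233 = 0.412740.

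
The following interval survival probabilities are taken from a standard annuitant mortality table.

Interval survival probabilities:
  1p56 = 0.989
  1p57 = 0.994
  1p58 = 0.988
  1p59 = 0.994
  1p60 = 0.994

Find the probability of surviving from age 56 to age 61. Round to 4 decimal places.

Chaining the interval survival probabilities: 0.989 × 0.994 × 0.988 × 0.994 × 0.994.
= 0.959649.

0.9596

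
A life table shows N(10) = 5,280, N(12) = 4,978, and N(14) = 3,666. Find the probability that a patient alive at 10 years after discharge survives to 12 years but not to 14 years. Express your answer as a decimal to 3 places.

0.248

This is the probability of reaching 12 but not 14, conditional on being alive at 10: (N(12) − N(14)) / N(10).
= (4,978 − 3,666) / 5,280 = 1,312 / 5,280 = 0.248485.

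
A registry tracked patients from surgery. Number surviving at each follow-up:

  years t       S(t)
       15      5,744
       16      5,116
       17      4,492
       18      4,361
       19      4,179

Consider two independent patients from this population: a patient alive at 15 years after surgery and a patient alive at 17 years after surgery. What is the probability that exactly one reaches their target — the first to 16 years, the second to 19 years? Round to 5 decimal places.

p₁ = S(16)/S(15) = 5,116/5,744 = 0.890669; p₂ = S(19)/S(17) = 4,179/4,492 = 0.930321.
P(exactly one) = p₁(1−p₂) + (1−p₁)p₂ = 0.062061 + 0.101713 = 0.163774.

0.16377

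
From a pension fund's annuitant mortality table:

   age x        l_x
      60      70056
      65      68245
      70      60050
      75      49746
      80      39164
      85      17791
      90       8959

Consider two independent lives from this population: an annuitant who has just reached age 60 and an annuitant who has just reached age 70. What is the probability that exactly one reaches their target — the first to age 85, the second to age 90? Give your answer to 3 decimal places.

0.327

p₁ = l_85/l_60 = 17791/70056 = 0.253954; p₂ = l_90/l_70 = 8959/60050 = 0.149192.
P(exactly one) = p₁(1−p₂) + (1−p₁)p₂ = 0.216066 + 0.111304 = 0.327370.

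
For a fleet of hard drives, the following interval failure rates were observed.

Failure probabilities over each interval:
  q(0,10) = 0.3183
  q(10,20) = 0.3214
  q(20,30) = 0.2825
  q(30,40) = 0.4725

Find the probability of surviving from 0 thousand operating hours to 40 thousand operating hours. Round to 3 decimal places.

0.175

P(survive 0→40) = (1 − 0.3183) × (1 − 0.3214) × (1 − 0.2825) × (1 − 0.4725).
= 0.6817 × 0.6786 × 0.7175 × 0.5275 = 0.175086.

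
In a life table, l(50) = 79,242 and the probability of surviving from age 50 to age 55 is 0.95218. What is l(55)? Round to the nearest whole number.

75453

l(55) = l(50) × p = 79,242 × 0.95218 = 75453.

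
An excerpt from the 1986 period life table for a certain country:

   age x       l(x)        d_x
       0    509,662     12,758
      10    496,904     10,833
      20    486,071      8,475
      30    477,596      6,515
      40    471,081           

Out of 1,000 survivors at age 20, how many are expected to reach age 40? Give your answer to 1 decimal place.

The relevant probability is 471,081/486,071 = 0.969161.
Expected number = 1,000 × 0.969161 = 969.2.

969.2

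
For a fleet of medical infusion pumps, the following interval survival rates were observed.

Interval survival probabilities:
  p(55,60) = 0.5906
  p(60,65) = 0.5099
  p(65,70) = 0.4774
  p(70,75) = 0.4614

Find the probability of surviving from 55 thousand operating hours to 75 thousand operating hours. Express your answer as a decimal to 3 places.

Survival from 55 to 75 is the product of surviving each interval: 0.5906 × 0.5099 × 0.4774 × 0.4614.
= 0.066334.

0.066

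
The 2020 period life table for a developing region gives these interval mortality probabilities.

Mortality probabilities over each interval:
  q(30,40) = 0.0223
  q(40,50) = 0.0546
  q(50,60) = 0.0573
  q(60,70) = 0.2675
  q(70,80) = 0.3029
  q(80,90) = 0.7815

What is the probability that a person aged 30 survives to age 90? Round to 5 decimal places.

Chaining the interval survival probabilities: (1 − 0.0223) × (1 − 0.0546) × (1 − 0.0573) × (1 − 0.2675) × (1 − 0.3029) × (1 − 0.7815).
= 0.9777 × 0.9454 × 0.9427 × 0.7325 × 0.6971 × 0.2185 = 0.097218.

0.09722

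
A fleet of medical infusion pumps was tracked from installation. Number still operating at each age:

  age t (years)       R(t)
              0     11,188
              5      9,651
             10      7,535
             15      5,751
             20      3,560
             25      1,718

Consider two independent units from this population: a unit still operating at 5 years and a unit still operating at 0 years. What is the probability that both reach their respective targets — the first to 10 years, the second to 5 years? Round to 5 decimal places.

p₁ = R(10)/R(5) = 7,535/9,651 = 0.780748; p₂ = R(5)/R(0) = 9,651/11,188 = 0.862621.
P(both) = p₁ × p₂ = 0.780748 × 0.862621 = 0.673490.

0.67349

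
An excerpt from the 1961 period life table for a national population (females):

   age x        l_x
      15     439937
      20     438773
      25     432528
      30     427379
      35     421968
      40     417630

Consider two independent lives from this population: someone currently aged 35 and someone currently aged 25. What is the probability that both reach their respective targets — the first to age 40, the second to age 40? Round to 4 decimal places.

0.9556

p₁ = l_40/l_35 = 417630/421968 = 0.989720; p₂ = l_40/l_25 = 417630/432528 = 0.965556.
P(both) = p₁ × p₂ = 0.989720 × 0.965556 = 0.955630.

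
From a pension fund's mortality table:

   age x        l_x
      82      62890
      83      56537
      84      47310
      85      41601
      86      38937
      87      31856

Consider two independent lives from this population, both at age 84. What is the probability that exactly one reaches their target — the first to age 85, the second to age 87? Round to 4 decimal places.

p₁ = l_85/l_84 = 41601/47310 = 0.879328; p₂ = l_87/l_84 = 31856/47310 = 0.673346.
P(exactly one) = p₁(1−p₂) + (1−p₁)p₂ = 0.287236 + 0.081254 = 0.368490.

0.3685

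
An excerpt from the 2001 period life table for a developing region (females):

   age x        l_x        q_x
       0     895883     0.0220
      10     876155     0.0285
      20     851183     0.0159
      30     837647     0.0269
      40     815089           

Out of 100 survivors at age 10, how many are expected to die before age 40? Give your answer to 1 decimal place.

7.0

The relevant probability is 1 − 815089/876155 = 0.069698.
Expected number = 100 × 0.069698 = 7.0.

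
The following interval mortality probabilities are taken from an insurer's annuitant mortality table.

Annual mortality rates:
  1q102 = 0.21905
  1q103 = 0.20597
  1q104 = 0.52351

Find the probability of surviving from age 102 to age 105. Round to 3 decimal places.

0.295

Chaining the interval survival probabilities: (1 − 0.21905) × (1 − 0.20597) × (1 − 0.52351).
= 0.78095 × 0.79403 × 0.47649 = 0.295470.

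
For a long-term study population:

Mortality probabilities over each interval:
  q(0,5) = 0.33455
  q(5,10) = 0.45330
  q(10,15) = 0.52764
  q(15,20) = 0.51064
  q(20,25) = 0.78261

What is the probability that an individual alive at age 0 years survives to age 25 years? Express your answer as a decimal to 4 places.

0.0183

The overall survival probability is (1 − 0.33455) × (1 − 0.45330) × (1 − 0.52764) × (1 − 0.51064) × (1 − 0.78261).
= 0.66545 × 0.54670 × 0.47236 × 0.48936 × 0.21739 = 0.018281.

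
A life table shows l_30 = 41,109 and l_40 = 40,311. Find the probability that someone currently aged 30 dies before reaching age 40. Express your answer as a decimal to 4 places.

0.0194

P(die before 40 | alive at 30) = 1 − l_40/l_30 = 1 − 40,311/41,109 = (798)/41,109 = 0.019412.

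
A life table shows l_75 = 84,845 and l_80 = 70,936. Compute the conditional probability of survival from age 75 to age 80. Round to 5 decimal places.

We want 5p75 = l_80/l_75.
The conditional survival probability is l_80/l_75 = 70,936/84,845 = 0.836066.

0.83607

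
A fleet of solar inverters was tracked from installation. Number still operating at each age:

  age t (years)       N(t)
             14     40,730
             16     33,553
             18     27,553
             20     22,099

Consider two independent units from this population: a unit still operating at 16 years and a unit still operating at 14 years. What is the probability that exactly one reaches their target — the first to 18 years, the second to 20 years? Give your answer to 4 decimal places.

p₁ = N(18)/N(16) = 27,553/33,553 = 0.821178; p₂ = N(20)/N(14) = 22,099/40,730 = 0.542573.
P(exactly one) = p₁(1−p₂) + (1−p₁)p₂ = 0.375629 + 0.097024 = 0.472653.

0.4727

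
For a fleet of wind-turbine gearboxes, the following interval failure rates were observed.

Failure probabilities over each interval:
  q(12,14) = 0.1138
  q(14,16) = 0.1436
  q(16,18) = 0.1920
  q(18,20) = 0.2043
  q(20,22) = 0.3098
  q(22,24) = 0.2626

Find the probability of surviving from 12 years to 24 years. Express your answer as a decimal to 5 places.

0.24834

P(survive 12→24) = (1 − 0.1138) × (1 − 0.1436) × (1 − 0.1920) × (1 − 0.2043) × (1 − 0.3098) × (1 − 0.2626).
= 0.8862 × 0.8564 × 0.8080 × 0.7957 × 0.6902 × 0.7374 = 0.248340.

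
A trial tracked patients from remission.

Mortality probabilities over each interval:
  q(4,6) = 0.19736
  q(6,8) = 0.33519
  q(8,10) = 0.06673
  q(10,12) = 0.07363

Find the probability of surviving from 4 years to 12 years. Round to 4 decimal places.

Chaining the interval survival probabilities: (1 − 0.19736) × (1 − 0.33519) × (1 − 0.06673) × (1 − 0.07363).
= 0.80264 × 0.66481 × 0.93327 × 0.92637 = 0.461328.

0.4613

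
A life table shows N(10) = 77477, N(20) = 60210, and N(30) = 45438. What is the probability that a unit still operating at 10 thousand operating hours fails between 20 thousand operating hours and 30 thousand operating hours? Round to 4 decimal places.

0.1907

This is the probability of reaching 20 but not 30, conditional on being operational at 10: (N(20) − N(30)) / N(10).
= (60210 − 45438) / 77477 = 14772 / 77477 = 0.190663.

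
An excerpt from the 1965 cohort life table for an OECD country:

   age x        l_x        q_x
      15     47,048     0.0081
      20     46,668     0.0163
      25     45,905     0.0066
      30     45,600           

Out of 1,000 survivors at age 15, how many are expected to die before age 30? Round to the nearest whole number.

31

The relevant probability is 1 − 45,600/47,048 = 0.030777.
Expected number = 1,000 × 0.030777 = 31.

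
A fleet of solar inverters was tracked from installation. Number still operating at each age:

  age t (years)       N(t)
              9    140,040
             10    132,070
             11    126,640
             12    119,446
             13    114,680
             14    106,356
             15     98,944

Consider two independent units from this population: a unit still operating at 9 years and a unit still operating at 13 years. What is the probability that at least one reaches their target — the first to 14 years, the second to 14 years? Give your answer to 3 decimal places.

p₁ = N(14)/N(9) = 106,356/140,040 = 0.759469; p₂ = N(14)/N(13) = 106,356/114,680 = 0.927415.
P(at least one) = 1 − (1−p₁)(1−p₂) = 1 − 0.240531 × 0.072585 = 0.982541.

0.983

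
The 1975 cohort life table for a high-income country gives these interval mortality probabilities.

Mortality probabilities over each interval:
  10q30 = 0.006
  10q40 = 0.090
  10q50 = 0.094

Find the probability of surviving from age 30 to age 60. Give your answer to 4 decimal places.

0.8195

The overall survival probability is (1 − 0.006) × (1 − 0.090) × (1 − 0.094).
= 0.994 × 0.910 × 0.906 = 0.819513.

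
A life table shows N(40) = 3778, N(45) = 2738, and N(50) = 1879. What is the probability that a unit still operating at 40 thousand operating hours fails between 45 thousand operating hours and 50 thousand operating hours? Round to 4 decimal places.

This is the probability of reaching 45 but not 50, conditional on being operational at 40: (N(45) − N(50)) / N(40).
= (2738 − 1879) / 3778 = 859 / 3778 = 0.227369.

0.2274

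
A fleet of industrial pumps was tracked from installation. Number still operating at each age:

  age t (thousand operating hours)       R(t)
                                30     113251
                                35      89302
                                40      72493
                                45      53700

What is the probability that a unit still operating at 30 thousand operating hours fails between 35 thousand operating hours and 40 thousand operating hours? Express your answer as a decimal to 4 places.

This is the probability of reaching 35 but not 40, conditional on being operational at 30: (R(35) − R(40)) / R(30).
= (89302 − 72493) / 113251 = 16809 / 113251 = 0.148423.

0.1484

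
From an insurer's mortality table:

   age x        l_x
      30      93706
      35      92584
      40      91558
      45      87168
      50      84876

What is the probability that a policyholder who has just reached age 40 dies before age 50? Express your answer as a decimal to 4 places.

0.0730

P(die before 50 | alive at 40) = 1 − l_50/l_40 = 1 − 84876/91558 = (6682)/91558 = 0.072981.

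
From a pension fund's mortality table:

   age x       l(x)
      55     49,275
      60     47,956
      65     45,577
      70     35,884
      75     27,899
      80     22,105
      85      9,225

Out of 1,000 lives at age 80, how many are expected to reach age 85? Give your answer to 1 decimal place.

The relevant probability is 9,225/22,105 = 0.417326.
Expected number = 1,000 × 0.417326 = 417.3.

417.3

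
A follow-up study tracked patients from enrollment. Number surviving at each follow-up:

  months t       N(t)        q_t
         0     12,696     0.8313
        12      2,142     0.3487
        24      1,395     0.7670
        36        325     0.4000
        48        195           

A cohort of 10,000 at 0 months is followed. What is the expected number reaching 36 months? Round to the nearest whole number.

256

The relevant probability is 325/12,696 = 0.025599.
Expected number = 10,000 × 0.025599 = 256.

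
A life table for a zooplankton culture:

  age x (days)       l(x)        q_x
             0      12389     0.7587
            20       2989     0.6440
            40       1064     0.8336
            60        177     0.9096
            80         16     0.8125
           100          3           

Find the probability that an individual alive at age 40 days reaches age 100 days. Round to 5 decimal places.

The conditional survival probability is l(100)/l(40) = 3/1064 = 0.002820.

0.00282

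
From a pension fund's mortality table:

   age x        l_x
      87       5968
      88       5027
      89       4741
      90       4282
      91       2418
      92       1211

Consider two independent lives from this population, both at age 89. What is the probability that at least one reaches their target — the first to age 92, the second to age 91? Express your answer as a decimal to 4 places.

p₁ = l_92/l_89 = 1211/4741 = 0.255431; p₂ = l_91/l_89 = 2418/4741 = 0.510019.
P(at least one) = 1 − (1−p₁)(1−p₂) = 1 − 0.744569 × 0.489981 = 0.635175.

0.6352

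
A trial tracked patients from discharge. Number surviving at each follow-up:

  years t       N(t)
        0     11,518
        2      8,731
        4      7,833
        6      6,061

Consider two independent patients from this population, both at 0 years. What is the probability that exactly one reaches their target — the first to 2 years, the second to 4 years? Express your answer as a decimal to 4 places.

0.4071

p₁ = N(2)/N(0) = 8,731/11,518 = 0.758031; p₂ = N(4)/N(0) = 7,833/11,518 = 0.680066.
P(exactly one) = p₁(1−p₂) + (1−p₁)p₂ = 0.242520 + 0.164555 = 0.407075.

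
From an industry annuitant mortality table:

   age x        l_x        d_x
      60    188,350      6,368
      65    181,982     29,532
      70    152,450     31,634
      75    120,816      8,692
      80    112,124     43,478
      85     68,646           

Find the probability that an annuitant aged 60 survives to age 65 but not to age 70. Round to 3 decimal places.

0.157

We want 5|5q60 = (l_65 − l_70)/l_60.
This is the probability of reaching 65 but not 70, conditional on being alive at 60: (l_65 − l_70) / l_60.
= (181,982 − 152,450) / 188,350 = 29,532 / 188,350 = 0.156793.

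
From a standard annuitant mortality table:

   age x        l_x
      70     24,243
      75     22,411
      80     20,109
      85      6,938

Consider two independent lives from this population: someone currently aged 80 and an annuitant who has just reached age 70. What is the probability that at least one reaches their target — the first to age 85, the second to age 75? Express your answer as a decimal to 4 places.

p₁ = l_85/l_80 = 6,938/20,109 = 0.345020; p₂ = l_75/l_70 = 22,411/24,243 = 0.924432.
P(at least one) = 1 − (1−p₁)(1−p₂) = 1 − 0.654980 × 0.075568 = 0.950504.

0.9505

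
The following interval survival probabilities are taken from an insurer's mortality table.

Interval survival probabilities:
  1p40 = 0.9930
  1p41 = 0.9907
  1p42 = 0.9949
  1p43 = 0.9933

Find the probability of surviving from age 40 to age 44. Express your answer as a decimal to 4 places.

0.9722

The overall survival probability is 0.9930 × 0.9907 × 0.9949 × 0.9933.
= 0.972190.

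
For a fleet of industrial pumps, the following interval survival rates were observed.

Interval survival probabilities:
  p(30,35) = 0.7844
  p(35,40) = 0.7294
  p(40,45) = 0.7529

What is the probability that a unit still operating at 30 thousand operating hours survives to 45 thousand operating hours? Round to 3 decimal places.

The overall survival probability is 0.7844 × 0.7294 × 0.7529.
= 0.430765.

0.431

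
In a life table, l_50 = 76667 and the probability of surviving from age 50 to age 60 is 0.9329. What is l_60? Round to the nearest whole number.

l_60 = l_50 × p = 76667 × 0.9329 = 71523.

71523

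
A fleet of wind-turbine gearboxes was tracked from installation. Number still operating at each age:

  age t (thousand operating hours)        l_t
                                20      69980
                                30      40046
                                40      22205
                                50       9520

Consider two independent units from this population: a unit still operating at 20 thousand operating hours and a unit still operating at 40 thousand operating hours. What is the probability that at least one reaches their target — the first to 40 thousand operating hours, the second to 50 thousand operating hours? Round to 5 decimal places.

p₁ = l_40/l_20 = 22205/69980 = 0.317305; p₂ = l_50/l_40 = 9520/22205 = 0.428732.
P(at least one) = 1 − (1−p₁)(1−p₂) = 1 − 0.682695 × 0.571268 = 0.609998.

0.61000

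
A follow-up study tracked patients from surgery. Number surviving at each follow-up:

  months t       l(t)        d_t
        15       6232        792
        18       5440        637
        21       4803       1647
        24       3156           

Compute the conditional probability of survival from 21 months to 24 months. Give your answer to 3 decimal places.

The conditional survival probability is l(24)/l(21) = 3156/4803 = 0.657089.

0.657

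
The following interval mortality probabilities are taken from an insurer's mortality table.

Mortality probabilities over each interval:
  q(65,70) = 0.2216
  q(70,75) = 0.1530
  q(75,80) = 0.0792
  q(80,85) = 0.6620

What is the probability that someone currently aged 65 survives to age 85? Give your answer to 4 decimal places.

P(survive 65→85) = (1 − 0.2216) × (1 − 0.1530) × (1 − 0.0792) × (1 − 0.6620).
= 0.7784 × 0.8470 × 0.9208 × 0.3380 = 0.205196.

0.2052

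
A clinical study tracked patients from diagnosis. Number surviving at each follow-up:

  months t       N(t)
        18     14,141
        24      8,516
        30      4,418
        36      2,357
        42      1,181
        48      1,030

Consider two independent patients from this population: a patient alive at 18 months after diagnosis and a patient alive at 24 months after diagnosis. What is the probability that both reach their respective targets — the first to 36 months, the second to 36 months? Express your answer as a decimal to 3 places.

0.046

p₁ = N(36)/N(18) = 2,357/14,141 = 0.166678; p₂ = N(36)/N(24) = 2,357/8,516 = 0.276773.
P(both) = p₁ × p₂ = 0.166678 × 0.276773 = 0.046132.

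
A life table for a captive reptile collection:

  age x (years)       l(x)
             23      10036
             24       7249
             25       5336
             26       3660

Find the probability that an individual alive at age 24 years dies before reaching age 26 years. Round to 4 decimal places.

P(die before 26 | alive at 24) = 1 − l(26)/l(24) = 1 − 3660/7249 = (3589)/7249 = 0.495103.

0.4951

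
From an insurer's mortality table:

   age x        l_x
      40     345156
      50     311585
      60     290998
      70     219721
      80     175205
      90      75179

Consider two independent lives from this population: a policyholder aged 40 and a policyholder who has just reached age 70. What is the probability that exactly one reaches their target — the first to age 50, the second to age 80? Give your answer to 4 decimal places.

0.2605

p₁ = l_50/l_40 = 311585/345156 = 0.902737; p₂ = l_80/l_70 = 175205/219721 = 0.797398.
P(exactly one) = p₁(1−p₂) + (1−p₁)p₂ = 0.182896 + 0.077557 = 0.260454.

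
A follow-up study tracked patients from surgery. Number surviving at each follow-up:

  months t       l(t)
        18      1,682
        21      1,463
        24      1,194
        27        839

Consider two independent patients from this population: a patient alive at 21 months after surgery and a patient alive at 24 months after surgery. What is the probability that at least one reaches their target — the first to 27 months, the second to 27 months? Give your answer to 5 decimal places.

p₁ = l(27)/l(21) = 839/1,463 = 0.573479; p₂ = l(27)/l(24) = 839/1,194 = 0.702680.
P(at least one) = 1 − (1−p₁)(1−p₂) = 1 − 0.426521 × 0.297320 = 0.873187.

0.87319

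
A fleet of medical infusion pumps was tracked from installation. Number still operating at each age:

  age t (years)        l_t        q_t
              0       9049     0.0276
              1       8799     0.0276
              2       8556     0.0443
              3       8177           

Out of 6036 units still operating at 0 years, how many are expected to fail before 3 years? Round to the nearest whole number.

582

The relevant probability is 1 − 8177/9049 = 0.096364.
Expected number = 6036 × 0.096364 = 582.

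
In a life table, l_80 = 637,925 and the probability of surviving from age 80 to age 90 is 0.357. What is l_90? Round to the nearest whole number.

l_90 = l_80 × p = 637,925 × 0.357 = 227739.

227739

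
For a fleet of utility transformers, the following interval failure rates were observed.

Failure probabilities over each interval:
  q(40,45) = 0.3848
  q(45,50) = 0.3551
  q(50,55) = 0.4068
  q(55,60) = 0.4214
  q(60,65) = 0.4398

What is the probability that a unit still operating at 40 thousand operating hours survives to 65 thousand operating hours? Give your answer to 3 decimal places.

0.076

Chaining the interval survival probabilities: (1 − 0.3848) × (1 − 0.3551) × (1 − 0.4068) × (1 − 0.4214) × (1 − 0.4398).
= 0.6152 × 0.6449 × 0.5932 × 0.5786 × 0.5602 = 0.076284.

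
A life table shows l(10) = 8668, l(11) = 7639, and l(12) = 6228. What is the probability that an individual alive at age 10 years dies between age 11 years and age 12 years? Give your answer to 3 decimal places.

This is the probability of reaching 11 but not 12, conditional on being alive at 10: (l(11) − l(12)) / l(10).
= (7639 − 6228) / 8668 = 1411 / 8668 = 0.162783.

0.163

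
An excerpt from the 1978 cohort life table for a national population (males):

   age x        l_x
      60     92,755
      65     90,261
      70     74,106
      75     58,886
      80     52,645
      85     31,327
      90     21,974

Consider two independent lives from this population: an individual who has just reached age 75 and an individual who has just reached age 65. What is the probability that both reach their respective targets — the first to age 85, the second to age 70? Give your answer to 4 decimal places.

p₁ = l_85/l_75 = 31,327/58,886 = 0.531994; p₂ = l_70/l_65 = 74,106/90,261 = 0.821019.
P(both) = p₁ × p₂ = 0.531994 × 0.821019 = 0.436777.

0.4368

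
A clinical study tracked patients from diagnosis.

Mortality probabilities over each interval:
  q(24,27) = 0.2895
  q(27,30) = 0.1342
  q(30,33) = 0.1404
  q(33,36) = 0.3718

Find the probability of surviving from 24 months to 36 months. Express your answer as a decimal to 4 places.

0.3322

The overall survival probability is (1 − 0.2895) × (1 − 0.1342) × (1 − 0.1404) × (1 − 0.3718).
= 0.7105 × 0.8658 × 0.8596 × 0.6282 = 0.332182.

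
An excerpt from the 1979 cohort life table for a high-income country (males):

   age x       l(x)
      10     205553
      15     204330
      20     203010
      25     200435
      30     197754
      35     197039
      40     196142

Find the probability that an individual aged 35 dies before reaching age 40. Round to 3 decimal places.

0.005

P(die before 40 | alive at 35) = 1 − l(40)/l(35) = 1 − 196142/197039 = (897)/197039 = 0.004552.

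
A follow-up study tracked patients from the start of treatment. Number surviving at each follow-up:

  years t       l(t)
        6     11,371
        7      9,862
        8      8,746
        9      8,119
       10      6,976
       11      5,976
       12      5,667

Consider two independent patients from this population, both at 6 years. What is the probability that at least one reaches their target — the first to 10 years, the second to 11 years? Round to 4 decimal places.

0.8166

p₁ = l(10)/l(6) = 6,976/11,371 = 0.613490; p₂ = l(11)/l(6) = 5,976/11,371 = 0.525547.
P(at least one) = 1 − (1−p₁)(1−p₂) = 1 − 0.386510 × 0.474453 = 0.816619.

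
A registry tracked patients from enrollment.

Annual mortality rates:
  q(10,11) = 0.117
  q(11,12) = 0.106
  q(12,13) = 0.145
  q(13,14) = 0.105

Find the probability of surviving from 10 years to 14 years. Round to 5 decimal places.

0.60407

The overall survival probability is (1 − 0.117) × (1 − 0.106) × (1 − 0.145) × (1 − 0.105).
= 0.883 × 0.894 × 0.855 × 0.895 = 0.604070.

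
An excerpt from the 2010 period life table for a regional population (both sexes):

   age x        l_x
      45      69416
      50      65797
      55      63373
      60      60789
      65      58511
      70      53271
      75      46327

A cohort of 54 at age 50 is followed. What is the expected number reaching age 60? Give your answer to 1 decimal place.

49.9

The relevant probability is 60789/65797 = 0.923887.
Expected number = 54 × 0.923887 = 49.9.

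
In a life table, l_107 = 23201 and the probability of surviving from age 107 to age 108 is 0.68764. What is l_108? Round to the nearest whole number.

l_108 = l_107 × p = 23201 × 0.68764 = 15954.

15954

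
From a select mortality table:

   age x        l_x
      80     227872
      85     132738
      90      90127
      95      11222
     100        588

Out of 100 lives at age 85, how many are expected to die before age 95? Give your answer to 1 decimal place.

The relevant probability is 1 − 11222/132738 = 0.915458.
Expected number = 100 × 0.915458 = 91.5.

91.5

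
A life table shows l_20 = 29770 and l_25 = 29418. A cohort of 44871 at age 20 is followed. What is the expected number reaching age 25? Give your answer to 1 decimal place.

The relevant probability is 29418/29770 = 0.988176.
Expected number = 44871 × 0.988176 = 44340.4.

44340.4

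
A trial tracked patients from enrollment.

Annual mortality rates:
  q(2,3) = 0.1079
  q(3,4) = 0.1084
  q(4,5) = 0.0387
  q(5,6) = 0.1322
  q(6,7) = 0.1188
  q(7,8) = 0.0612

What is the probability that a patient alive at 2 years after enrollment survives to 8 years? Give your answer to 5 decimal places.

Chaining the interval survival probabilities: (1 − 0.1079) × (1 − 0.1084) × (1 − 0.0387) × (1 − 0.1322) × (1 − 0.1188) × (1 − 0.0612).
= 0.8921 × 0.8916 × 0.9613 × 0.8678 × 0.8812 × 0.9388 = 0.548921.

0.54892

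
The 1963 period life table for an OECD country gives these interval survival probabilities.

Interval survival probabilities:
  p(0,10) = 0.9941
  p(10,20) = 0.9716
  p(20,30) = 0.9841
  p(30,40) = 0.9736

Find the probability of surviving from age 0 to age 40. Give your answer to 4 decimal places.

0.9254

Chaining the interval survival probabilities: 0.9941 × 0.9716 × 0.9841 × 0.9736.
= 0.925417.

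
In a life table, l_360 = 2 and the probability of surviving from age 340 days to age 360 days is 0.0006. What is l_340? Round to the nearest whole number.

l_340 = l_360 / p = 2 / 0.0006 = 3333.

3333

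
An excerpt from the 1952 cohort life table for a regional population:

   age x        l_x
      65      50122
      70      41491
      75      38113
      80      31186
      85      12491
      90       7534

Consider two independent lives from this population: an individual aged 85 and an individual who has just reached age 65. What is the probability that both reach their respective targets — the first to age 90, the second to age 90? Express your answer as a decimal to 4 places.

p₁ = l_90/l_85 = 7534/12491 = 0.603154; p₂ = l_90/l_65 = 7534/50122 = 0.150313.
P(both) = p₁ × p₂ = 0.603154 × 0.150313 = 0.090662.

0.0907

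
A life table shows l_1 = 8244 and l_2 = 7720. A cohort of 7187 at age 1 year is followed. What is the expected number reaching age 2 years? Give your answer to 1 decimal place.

The relevant probability is 7720/8244 = 0.936439.
Expected number = 7187 × 0.936439 = 6730.2.

6730.2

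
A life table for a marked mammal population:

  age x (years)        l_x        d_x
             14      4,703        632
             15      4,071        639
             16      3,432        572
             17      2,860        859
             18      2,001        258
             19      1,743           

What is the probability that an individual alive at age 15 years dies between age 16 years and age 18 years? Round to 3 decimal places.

0.352

This is the probability of reaching 16 but not 18, conditional on being alive at 15: (l_16 − l_18) / l_15.
= (3,432 − 2,001) / 4,071 = 1,431 / 4,071 = 0.351511.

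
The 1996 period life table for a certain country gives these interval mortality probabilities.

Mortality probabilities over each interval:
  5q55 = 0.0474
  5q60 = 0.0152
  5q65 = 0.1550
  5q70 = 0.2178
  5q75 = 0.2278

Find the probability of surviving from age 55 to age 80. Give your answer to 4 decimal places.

Survival from 55 to 80 is the product of surviving each interval: (1 − 0.0474) × (1 − 0.0152) × (1 − 0.1550) × (1 − 0.2178) × (1 − 0.2278).
= 0.9526 × 0.9848 × 0.8450 × 0.7822 × 0.7722 = 0.478810.

0.4788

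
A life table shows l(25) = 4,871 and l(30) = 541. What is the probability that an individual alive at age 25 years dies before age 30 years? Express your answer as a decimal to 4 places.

0.8889

P(die before 30 | alive at 25) = 1 − l(30)/l(25) = 1 − 541/4,871 = (4,330)/4,871 = 0.888935.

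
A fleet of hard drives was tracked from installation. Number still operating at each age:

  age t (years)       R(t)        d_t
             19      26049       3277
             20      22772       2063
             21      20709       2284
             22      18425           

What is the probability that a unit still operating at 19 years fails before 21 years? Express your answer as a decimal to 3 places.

0.205

P(fail before 21 | operational at 19) = 1 − R(21)/R(19) = 1 − 20709/26049 = (5340)/26049 = 0.204998.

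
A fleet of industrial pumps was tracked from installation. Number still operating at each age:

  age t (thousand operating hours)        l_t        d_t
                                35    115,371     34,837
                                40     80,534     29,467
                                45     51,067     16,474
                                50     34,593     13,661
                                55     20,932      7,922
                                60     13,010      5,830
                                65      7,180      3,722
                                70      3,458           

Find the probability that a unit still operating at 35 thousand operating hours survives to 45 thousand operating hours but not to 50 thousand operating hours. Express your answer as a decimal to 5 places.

This is the probability of reaching 45 but not 50, conditional on being operational at 35: (l_45 − l_50) / l_35.
= (51,067 − 34,593) / 115,371 = 16,474 / 115,371 = 0.142792.

0.14279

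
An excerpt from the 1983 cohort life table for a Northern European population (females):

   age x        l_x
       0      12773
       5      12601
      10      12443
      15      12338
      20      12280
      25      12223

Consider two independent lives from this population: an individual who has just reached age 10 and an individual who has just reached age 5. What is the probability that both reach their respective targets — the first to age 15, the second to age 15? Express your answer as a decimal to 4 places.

p₁ = l_15/l_10 = 12338/12443 = 0.991562; p₂ = l_15/l_5 = 12338/12601 = 0.979129.
P(both) = p₁ × p₂ = 0.991562 × 0.979129 = 0.970867.

0.9709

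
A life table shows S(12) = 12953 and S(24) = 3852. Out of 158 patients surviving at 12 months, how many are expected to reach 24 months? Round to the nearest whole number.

47

The relevant probability is 3852/12953 = 0.297383.
Expected number = 158 × 0.297383 = 47.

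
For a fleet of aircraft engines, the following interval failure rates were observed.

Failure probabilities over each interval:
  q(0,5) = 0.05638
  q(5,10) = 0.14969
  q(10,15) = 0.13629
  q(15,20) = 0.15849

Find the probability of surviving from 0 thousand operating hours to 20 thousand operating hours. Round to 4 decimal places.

P(survive 0→20) = (1 − 0.05638) × (1 − 0.14969) × (1 − 0.13629) × (1 − 0.15849).
= 0.94362 × 0.85031 × 0.86371 × 0.84151 = 0.583179.

0.5832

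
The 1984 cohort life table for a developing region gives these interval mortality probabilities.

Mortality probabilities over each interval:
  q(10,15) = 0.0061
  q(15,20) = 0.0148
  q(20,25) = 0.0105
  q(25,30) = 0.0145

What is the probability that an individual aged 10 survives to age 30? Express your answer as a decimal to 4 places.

Survival from 10 to 30 is the product of surviving each interval: (1 − 0.0061) × (1 − 0.0148) × (1 − 0.0105) × (1 − 0.0145).
= 0.9939 × 0.9852 × 0.9895 × 0.9855 = 0.954860.

0.9549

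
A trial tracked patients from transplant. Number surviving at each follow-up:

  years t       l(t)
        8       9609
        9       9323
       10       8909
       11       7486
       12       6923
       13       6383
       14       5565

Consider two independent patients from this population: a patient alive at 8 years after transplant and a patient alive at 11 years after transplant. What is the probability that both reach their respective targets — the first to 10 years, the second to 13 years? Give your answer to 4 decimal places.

0.7905

p₁ = l(10)/l(8) = 8909/9609 = 0.927152; p₂ = l(13)/l(11) = 6383/7486 = 0.852658.
P(both) = p₁ × p₂ = 0.927152 × 0.852658 = 0.790544.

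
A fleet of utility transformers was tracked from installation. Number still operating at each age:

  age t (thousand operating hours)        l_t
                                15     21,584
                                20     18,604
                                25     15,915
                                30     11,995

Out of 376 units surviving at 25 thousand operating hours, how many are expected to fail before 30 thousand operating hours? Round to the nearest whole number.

93

The relevant probability is 1 − 11,995/15,915 = 0.246309.
Expected number = 376 × 0.246309 = 93.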